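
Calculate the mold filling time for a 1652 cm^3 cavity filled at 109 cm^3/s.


Formula: t_fill = V_mold / Q_flow
t = 1652 cm^3 / 109 cm^3/s = 15.1560 s

Answer: 15.1560 s


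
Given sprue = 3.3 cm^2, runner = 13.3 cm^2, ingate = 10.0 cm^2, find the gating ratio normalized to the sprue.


Sprue:Runner:Ingate = 1 : 13.3/3.3 : 10.0/3.3 = 1:4.03:3.03

1:4.03:3.03


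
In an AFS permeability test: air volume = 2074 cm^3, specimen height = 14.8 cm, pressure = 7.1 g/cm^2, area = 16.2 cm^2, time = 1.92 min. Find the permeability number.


Formula: Permeability Number P = (V * H) / (p * A * t)
Numerator: V * H = 2074 * 14.8 = 30695.2
Denominator: p * A * t = 7.1 * 16.2 * 1.92 = 220.8384
P = 30695.2 / 220.8384 = 138.9939


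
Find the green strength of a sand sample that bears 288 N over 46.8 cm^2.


Formula: Compressive Strength = Force / Area
Strength = 288 N / 46.8 cm^2 = 6.1538 N/cm^2

6.1538 N/cm^2


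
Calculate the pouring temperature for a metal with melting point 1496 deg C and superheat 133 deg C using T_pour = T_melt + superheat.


Formula: T_pour = T_melt + Superheat
T_pour = 1496 + 133 = 1629 deg C

Final answer: 1629 deg C


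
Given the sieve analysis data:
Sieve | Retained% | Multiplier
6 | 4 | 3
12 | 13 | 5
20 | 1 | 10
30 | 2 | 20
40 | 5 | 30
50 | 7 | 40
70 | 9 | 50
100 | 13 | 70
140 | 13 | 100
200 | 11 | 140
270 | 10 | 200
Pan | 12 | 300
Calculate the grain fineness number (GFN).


Formula: GFN = sum(pct * multiplier) / sum(pct)
sum(pct * multiplier) = 10357
sum(pct) = 100
GFN = 10357 / 100 = 103.57

Answer: 103.57


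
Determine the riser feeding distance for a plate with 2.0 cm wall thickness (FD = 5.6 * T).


Formula: FD = 5.6 * T  (riser feeding-distance rule)
FD = 5.6 * 2.0 cm = 11.2000 cm

Final answer: 11.2000 cm


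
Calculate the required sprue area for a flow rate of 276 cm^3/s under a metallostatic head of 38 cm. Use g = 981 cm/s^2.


Formula: v = sqrt(2*g*h), A = Q/v
Velocity: v = sqrt(2 * 981 * 38) = sqrt(74556) = 273.0494 cm/s
Sprue area: A = Q / v = 276 / 273.0494 = 1.0108 cm^2

1.0108 cm^2


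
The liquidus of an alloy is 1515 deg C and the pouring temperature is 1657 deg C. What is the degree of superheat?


Formula: Superheat = T_pour - T_melt
Superheat = 1657 - 1515 = 142 deg C


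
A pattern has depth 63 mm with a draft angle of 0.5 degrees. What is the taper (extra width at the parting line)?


Formula: taper = depth * tan(draft_angle)
tan(0.5 deg) = 0.0087269
taper = 63 mm * 0.0087269 = 0.5498 mm

0.5498 mm


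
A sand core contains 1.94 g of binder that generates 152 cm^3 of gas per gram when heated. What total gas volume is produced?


Formula: V_gas = W_binder * gas_evolution_rate
V = 1.94 g * 152 cm^3/g = 294.8800 cm^3

294.8800 cm^3


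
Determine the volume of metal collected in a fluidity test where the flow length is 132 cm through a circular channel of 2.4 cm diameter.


Formula: V = pi * (d/2)^2 * L  (cylinder volume)
Radius = 2.4/2 = 1.2 cm
V = pi * 1.2^2 * 132 = 597.1539 cm^3

Final answer: 597.1539 cm^3


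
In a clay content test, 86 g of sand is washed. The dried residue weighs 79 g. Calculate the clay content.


Formula: Clay% = (W_total - W_washed) / W_total * 100
Clay mass = 86 - 79 = 7 g
Clay% = 7 / 86 * 100 = 8.1395%


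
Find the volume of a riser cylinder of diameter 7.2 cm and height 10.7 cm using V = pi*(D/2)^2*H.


Formula: V = pi * (D/2)^2 * H  (cylinder volume)
Radius = D/2 = 7.2/2 = 3.6 cm
V = pi * 3.6^2 * 10.7 = 435.6509 cm^3

Final answer: 435.6509 cm^3


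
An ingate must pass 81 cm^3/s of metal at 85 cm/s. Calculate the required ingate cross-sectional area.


Formula: A_ingate = Q / v  (continuity equation)
A = 81 cm^3/s / 85 cm/s = 0.9529 cm^2

Answer: 0.9529 cm^2


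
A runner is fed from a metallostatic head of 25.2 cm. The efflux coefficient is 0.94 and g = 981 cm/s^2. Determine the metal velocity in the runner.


Formula: v = Cd * sqrt(2 * g * h)  (Torricelli with discharge coefficient)
2*g*h = 2 * 981 * 25.2 = 49442.4 cm^2/s^2
sqrt(49442.4) = 222.35647 cm/s
v = 0.94 * 222.35647 = 209.0151 cm/s

209.0151 cm/s


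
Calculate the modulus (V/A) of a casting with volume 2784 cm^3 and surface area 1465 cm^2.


Formula: Casting Modulus M = V / A
M = 2784 cm^3 / 1465 cm^2 = 1.9003 cm

Answer: 1.9003 cm


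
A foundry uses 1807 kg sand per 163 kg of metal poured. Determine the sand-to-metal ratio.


Formula: Sand-to-Metal Ratio = W_sand / W_metal
Ratio = 1807 kg / 163 kg = 11.0859

11.0859


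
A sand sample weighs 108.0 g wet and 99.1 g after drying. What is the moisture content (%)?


Formula: MC = (W_wet - W_dry) / W_wet * 100
Water mass = 108.0 - 99.1 = 8.9 g
MC = 8.9 / 108.0 * 100 = 8.2407%


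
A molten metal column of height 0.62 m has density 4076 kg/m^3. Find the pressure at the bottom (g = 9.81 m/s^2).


Formula: P = rho * g * h
rho * g = 4076 * 9.81 = 39985.56 N/m^3
P = 39985.56 * 0.62 = 24791.0472 Pa

24791.0472 Pa


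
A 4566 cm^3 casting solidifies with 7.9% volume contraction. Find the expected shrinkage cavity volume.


Formula: V_shrink = V_casting * shrinkage_pct / 100
V_shrink = 4566 cm^3 * 7.9 / 100 = 360.7140 cm^3

Final answer: 360.7140 cm^3


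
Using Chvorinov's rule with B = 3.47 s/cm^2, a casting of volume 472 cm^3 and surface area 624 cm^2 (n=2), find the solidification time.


Formula: t_s = B * (V/A)^n  (Chvorinov's rule, n=2)
Modulus M = V/A = 472/624 = 0.756410 cm
M^2 = 0.756410^2 = 0.572156 cm^2
t_s = 3.47 * 0.572156 = 1.9854 s


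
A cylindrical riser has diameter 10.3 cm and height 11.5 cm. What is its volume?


Formula: V = pi * (D/2)^2 * H  (cylinder volume)
Radius = D/2 = 10.3/2 = 5.15 cm
V = pi * 5.15^2 * 11.5 = 958.2132 cm^3


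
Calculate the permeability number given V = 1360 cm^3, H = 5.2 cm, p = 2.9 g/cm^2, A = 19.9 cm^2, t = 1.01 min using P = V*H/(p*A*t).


Formula: Permeability Number P = (V * H) / (p * A * t)
Numerator: V * H = 1360 * 5.2 = 7072.0
Denominator: p * A * t = 2.9 * 19.9 * 1.01 = 58.2871
P = 7072.0 / 58.2871 = 121.3304

Answer: 121.3304


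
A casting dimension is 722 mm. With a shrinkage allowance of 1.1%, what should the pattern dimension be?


Formula: L_pattern = L_casting * (1 + shrinkage_rate/100)
Shrinkage factor = 1 + 1.1/100 = 1.011
L_pattern = 722 mm * 1.011 = 729.9420 mm

Answer: 729.9420 mm


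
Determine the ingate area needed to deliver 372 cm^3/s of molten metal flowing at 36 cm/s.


Formula: A_ingate = Q / v  (continuity equation)
A = 372 cm^3/s / 36 cm/s = 10.3333 cm^2


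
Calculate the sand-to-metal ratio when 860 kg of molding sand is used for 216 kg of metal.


Formula: Sand-to-Metal Ratio = W_sand / W_metal
Ratio = 860 kg / 216 kg = 3.9815

Final answer: 3.9815


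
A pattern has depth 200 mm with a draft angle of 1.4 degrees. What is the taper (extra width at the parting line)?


Formula: taper = depth * tan(draft_angle)
tan(1.4 deg) = 0.0244395
taper = 200 mm * 0.0244395 = 4.8879 mm

Answer: 4.8879 mm


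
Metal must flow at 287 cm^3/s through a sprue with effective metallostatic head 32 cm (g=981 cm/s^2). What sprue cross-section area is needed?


Formula: v = sqrt(2*g*h), A = Q/v
Velocity: v = sqrt(2 * 981 * 32) = sqrt(62784) = 250.5674 cm/s
Sprue area: A = Q / v = 287 / 250.5674 = 1.1454 cm^2

1.1454 cm^2


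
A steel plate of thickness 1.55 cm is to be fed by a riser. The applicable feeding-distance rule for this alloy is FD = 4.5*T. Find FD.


Formula: FD = 4.5 * T  (riser feeding-distance rule)
FD = 4.5 * 1.55 cm = 6.9750 cm

Answer: 6.9750 cm


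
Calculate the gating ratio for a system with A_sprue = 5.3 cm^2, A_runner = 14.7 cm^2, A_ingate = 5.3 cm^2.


Sprue:Runner:Ingate = 1 : 14.7/5.3 : 5.3/5.3 = 1:2.77:1.00

1:2.77:1.00


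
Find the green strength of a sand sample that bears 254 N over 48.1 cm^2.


Formula: Compressive Strength = Force / Area
Strength = 254 N / 48.1 cm^2 = 5.2807 N/cm^2

5.2807 N/cm^2


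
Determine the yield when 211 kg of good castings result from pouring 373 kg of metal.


Formula: Casting Yield = (W_good / W_total) * 100
Yield = (211 kg / 373 kg) * 100 = 56.5684%

56.5684%


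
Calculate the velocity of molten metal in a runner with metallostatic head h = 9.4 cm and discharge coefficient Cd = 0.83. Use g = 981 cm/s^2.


Formula: v = Cd * sqrt(2 * g * h)  (Torricelli with discharge coefficient)
2*g*h = 2 * 981 * 9.4 = 18442.8 cm^2/s^2
sqrt(18442.8) = 135.80427 cm/s
v = 0.83 * 135.80427 = 112.7175 cm/s

Final answer: 112.7175 cm/s


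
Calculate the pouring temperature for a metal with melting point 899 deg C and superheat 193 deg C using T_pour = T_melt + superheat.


Formula: T_pour = T_melt + Superheat
T_pour = 899 + 193 = 1092 deg C

Final answer: 1092 deg C


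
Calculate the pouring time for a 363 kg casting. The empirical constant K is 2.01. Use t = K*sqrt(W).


Formula: t = K * sqrt(W)
sqrt(W) = sqrt(363) = 19.05256
t = 2.01 * 19.05256 = 38.2956 s

38.2956 s


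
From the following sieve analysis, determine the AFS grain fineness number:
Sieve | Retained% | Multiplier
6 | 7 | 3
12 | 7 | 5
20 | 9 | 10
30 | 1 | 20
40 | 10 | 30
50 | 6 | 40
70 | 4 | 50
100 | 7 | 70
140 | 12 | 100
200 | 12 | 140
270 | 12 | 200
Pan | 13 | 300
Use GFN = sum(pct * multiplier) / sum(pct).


Formula: GFN = sum(pct * multiplier) / sum(pct)
sum(pct * multiplier) = 10576
sum(pct) = 100
GFN = 10576 / 100 = 105.76


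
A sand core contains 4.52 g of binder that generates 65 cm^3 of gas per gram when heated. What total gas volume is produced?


Formula: V_gas = W_binder * gas_evolution_rate
V = 4.52 g * 65 cm^3/g = 293.8000 cm^3

293.8000 cm^3


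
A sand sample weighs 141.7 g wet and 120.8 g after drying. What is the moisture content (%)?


Formula: MC = (W_wet - W_dry) / W_wet * 100
Water mass = 141.7 - 120.8 = 20.9 g
MC = 20.9 / 141.7 * 100 = 14.7495%

Final answer: 14.7495%


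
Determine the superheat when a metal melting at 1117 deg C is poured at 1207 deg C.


Formula: Superheat = T_pour - T_melt
Superheat = 1207 - 1117 = 90 deg C

Final answer: 90 deg C


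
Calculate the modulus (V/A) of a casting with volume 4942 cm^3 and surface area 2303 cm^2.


Formula: Casting Modulus M = V / A
M = 4942 cm^3 / 2303 cm^2 = 2.1459 cm

Answer: 2.1459 cm


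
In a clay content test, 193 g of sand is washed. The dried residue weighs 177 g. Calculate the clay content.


Formula: Clay% = (W_total - W_washed) / W_total * 100
Clay mass = 193 - 177 = 16 g
Clay% = 16 / 193 * 100 = 8.2902%

Final answer: 8.2902%


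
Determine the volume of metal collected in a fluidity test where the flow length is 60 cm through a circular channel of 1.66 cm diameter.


Formula: V = pi * (d/2)^2 * L  (cylinder volume)
Radius = 1.66/2 = 0.83 cm
V = pi * 0.83^2 * 60 = 129.8546 cm^3

129.8546 cm^3


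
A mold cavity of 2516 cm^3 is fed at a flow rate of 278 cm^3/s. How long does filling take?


Formula: t_fill = V_mold / Q_flow
t = 2516 cm^3 / 278 cm^3/s = 9.0504 s

Final answer: 9.0504 s


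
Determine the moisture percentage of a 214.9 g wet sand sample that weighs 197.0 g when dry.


Formula: MC = (W_wet - W_dry) / W_wet * 100
Water mass = 214.9 - 197.0 = 17.9 g
MC = 17.9 / 214.9 * 100 = 8.3295%

8.3295%


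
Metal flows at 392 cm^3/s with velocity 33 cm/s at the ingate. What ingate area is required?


Formula: A_ingate = Q / v  (continuity equation)
A = 392 cm^3/s / 33 cm/s = 11.8788 cm^2

11.8788 cm^2


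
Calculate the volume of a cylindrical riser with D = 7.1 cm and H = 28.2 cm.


Formula: V = pi * (D/2)^2 * H  (cylinder volume)
Radius = D/2 = 7.1/2 = 3.55 cm
V = pi * 3.55^2 * 28.2 = 1116.4922 cm^3


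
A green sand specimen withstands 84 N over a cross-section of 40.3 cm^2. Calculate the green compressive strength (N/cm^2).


Formula: Compressive Strength = Force / Area
Strength = 84 N / 40.3 cm^2 = 2.0844 N/cm^2

Final answer: 2.0844 N/cm^2


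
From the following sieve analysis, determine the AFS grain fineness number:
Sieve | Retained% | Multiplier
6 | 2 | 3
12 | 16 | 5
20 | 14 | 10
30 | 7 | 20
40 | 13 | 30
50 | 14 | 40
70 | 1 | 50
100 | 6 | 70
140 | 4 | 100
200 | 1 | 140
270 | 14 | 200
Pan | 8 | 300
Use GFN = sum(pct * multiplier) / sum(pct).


Formula: GFN = sum(pct * multiplier) / sum(pct)
sum(pct * multiplier) = 7526
sum(pct) = 100
GFN = 7526 / 100 = 75.26

75.26


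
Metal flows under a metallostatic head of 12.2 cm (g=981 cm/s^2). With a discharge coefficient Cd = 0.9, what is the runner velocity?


Formula: v = Cd * sqrt(2 * g * h)  (Torricelli with discharge coefficient)
2*g*h = 2 * 981 * 12.2 = 23936.4 cm^2/s^2
sqrt(23936.4) = 154.71393 cm/s
v = 0.9 * 154.71393 = 139.2425 cm/s

Final answer: 139.2425 cm/s


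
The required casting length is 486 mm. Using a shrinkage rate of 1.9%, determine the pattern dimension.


Formula: L_pattern = L_casting * (1 + shrinkage_rate/100)
Shrinkage factor = 1 + 1.9/100 = 1.019
L_pattern = 486 mm * 1.019 = 495.2340 mm

Answer: 495.2340 mm


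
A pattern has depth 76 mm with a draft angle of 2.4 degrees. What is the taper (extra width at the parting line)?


Formula: taper = depth * tan(draft_angle)
tan(2.4 deg) = 0.0419124
taper = 76 mm * 0.0419124 = 3.1853 mm

3.1853 mm


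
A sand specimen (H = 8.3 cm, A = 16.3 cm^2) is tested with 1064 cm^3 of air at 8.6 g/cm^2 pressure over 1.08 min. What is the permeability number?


Formula: Permeability Number P = (V * H) / (p * A * t)
Numerator: V * H = 1064 * 8.3 = 8831.2
Denominator: p * A * t = 8.6 * 16.3 * 1.08 = 151.3944
P = 8831.2 / 151.3944 = 58.3324

Answer: 58.3324


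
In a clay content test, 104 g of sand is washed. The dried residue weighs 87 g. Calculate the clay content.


Formula: Clay% = (W_total - W_washed) / W_total * 100
Clay mass = 104 - 87 = 17 g
Clay% = 17 / 104 * 100 = 16.3462%

16.3462%


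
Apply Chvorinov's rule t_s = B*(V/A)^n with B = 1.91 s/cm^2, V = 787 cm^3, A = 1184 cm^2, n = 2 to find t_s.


Formula: t_s = B * (V/A)^n  (Chvorinov's rule, n=2)
Modulus M = V/A = 787/1184 = 0.664696 cm
M^2 = 0.664696^2 = 0.441821 cm^2
t_s = 1.91 * 0.441821 = 0.8439 s


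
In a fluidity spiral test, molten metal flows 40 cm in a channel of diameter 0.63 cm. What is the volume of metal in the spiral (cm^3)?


Formula: V = pi * (d/2)^2 * L  (cylinder volume)
Radius = 0.63/2 = 0.315 cm
V = pi * 0.315^2 * 40 = 12.4690 cm^3


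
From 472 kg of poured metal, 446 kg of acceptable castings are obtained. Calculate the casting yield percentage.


Formula: Casting Yield = (W_good / W_total) * 100
Yield = (446 kg / 472 kg) * 100 = 94.4915%

Answer: 94.4915%


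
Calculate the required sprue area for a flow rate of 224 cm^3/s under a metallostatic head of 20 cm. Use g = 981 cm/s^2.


Formula: v = sqrt(2*g*h), A = Q/v
Velocity: v = sqrt(2 * 981 * 20) = sqrt(39240) = 198.0909 cm/s
Sprue area: A = Q / v = 224 / 198.0909 = 1.1308 cm^2


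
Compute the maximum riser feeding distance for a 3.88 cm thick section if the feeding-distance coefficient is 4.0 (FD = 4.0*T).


Formula: FD = 4.0 * T  (riser feeding-distance rule)
FD = 4.0 * 3.88 cm = 15.5200 cm

Answer: 15.5200 cm


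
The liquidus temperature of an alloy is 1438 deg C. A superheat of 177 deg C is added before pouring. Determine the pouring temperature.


Formula: T_pour = T_melt + Superheat
T_pour = 1438 + 177 = 1615 deg C


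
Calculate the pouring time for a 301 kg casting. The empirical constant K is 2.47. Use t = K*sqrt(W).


Formula: t = K * sqrt(W)
sqrt(W) = sqrt(301) = 17.34935
t = 2.47 * 17.34935 = 42.8529 s


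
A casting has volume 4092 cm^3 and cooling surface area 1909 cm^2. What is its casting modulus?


Formula: Casting Modulus M = V / A
M = 4092 cm^3 / 1909 cm^2 = 2.1435 cm


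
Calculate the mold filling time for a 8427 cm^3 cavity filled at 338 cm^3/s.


Formula: t_fill = V_mold / Q_flow
t = 8427 cm^3 / 338 cm^3/s = 24.9320 s

Final answer: 24.9320 s


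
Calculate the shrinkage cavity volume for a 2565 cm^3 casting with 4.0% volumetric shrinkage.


Formula: V_shrink = V_casting * shrinkage_pct / 100
V_shrink = 2565 cm^3 * 4.0 / 100 = 102.6000 cm^3

Answer: 102.6000 cm^3


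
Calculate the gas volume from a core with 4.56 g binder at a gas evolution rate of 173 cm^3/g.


Formula: V_gas = W_binder * gas_evolution_rate
V = 4.56 g * 173 cm^3/g = 788.8800 cm^3

Final answer: 788.8800 cm^3


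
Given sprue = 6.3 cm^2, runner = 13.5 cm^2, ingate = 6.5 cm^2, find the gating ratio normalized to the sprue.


Sprue:Runner:Ingate = 1 : 13.5/6.3 : 6.5/6.3 = 1:2.14:1.03

Answer: 1:2.14:1.03


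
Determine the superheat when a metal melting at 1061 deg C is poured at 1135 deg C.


Formula: Superheat = T_pour - T_melt
Superheat = 1135 - 1061 = 74 deg C

Answer: 74 deg C


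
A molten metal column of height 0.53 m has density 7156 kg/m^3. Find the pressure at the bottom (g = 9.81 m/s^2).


Formula: P = rho * g * h
rho * g = 7156 * 9.81 = 70200.36 N/m^3
P = 70200.36 * 0.53 = 37206.1908 Pa


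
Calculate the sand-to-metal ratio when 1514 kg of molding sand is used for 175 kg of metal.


Formula: Sand-to-Metal Ratio = W_sand / W_metal
Ratio = 1514 kg / 175 kg = 8.6514

8.6514


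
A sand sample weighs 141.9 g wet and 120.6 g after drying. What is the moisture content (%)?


Formula: MC = (W_wet - W_dry) / W_wet * 100
Water mass = 141.9 - 120.6 = 21.3 g
MC = 21.3 / 141.9 * 100 = 15.0106%


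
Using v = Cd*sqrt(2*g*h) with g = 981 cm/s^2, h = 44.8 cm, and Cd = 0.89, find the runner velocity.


Formula: v = Cd * sqrt(2 * g * h)  (Torricelli with discharge coefficient)
2*g*h = 2 * 981 * 44.8 = 87897.6 cm^2/s^2
sqrt(87897.6) = 296.47529 cm/s
v = 0.89 * 296.47529 = 263.8630 cm/s

Final answer: 263.8630 cm/s


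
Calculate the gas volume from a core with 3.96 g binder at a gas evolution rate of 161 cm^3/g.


Formula: V_gas = W_binder * gas_evolution_rate
V = 3.96 g * 161 cm^3/g = 637.5600 cm^3

637.5600 cm^3


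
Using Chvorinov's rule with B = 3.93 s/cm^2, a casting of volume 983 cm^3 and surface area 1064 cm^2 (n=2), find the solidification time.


Formula: t_s = B * (V/A)^n  (Chvorinov's rule, n=2)
Modulus M = V/A = 983/1064 = 0.923872 cm
M^2 = 0.923872^2 = 0.853539 cm^2
t_s = 3.93 * 0.853539 = 3.3544 s

3.3544 s


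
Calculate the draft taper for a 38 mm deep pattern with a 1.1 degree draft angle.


Formula: taper = depth * tan(draft_angle)
tan(1.1 deg) = 0.0192010
taper = 38 mm * 0.0192010 = 0.7296 mm

Answer: 0.7296 mm


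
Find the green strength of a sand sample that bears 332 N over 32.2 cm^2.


Formula: Compressive Strength = Force / Area
Strength = 332 N / 32.2 cm^2 = 10.3106 N/cm^2

Final answer: 10.3106 N/cm^2


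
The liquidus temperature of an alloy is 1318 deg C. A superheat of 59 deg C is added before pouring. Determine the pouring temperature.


Formula: T_pour = T_melt + Superheat
T_pour = 1318 + 59 = 1377 deg C

1377 deg C


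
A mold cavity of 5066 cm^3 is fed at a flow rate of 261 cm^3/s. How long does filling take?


Formula: t_fill = V_mold / Q_flow
t = 5066 cm^3 / 261 cm^3/s = 19.4100 s


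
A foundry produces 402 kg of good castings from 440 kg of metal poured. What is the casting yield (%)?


Formula: Casting Yield = (W_good / W_total) * 100
Yield = (402 kg / 440 kg) * 100 = 91.3636%

91.3636%


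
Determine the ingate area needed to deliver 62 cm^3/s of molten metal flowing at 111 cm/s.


Formula: A_ingate = Q / v  (continuity equation)
A = 62 cm^3/s / 111 cm/s = 0.5586 cm^2

Final answer: 0.5586 cm^2


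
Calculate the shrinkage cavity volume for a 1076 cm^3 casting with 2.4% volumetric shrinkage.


Formula: V_shrink = V_casting * shrinkage_pct / 100
V_shrink = 1076 cm^3 * 2.4 / 100 = 25.8240 cm^3

Answer: 25.8240 cm^3


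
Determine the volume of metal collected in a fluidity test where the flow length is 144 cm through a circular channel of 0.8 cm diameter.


Formula: V = pi * (d/2)^2 * L  (cylinder volume)
Radius = 0.8/2 = 0.4 cm
V = pi * 0.4^2 * 144 = 72.3823 cm^3

Answer: 72.3823 cm^3


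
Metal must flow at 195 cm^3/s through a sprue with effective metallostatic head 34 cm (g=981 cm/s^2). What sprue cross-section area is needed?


Formula: v = sqrt(2*g*h), A = Q/v
Velocity: v = sqrt(2 * 981 * 34) = sqrt(66708) = 258.2789 cm/s
Sprue area: A = Q / v = 195 / 258.2789 = 0.7550 cm^2

Final answer: 0.7550 cm^2


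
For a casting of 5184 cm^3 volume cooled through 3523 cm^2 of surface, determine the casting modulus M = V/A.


Formula: Casting Modulus M = V / A
M = 5184 cm^3 / 3523 cm^2 = 1.4715 cm

Answer: 1.4715 cm


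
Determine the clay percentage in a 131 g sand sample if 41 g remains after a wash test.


Formula: Clay% = (W_total - W_washed) / W_total * 100
Clay mass = 131 - 41 = 90 g
Clay% = 90 / 131 * 100 = 68.7023%

Answer: 68.7023%


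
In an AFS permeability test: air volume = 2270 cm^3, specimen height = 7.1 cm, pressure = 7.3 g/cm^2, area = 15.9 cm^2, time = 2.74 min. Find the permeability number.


Formula: Permeability Number P = (V * H) / (p * A * t)
Numerator: V * H = 2270 * 7.1 = 16117.0
Denominator: p * A * t = 7.3 * 15.9 * 2.74 = 318.0318
P = 16117.0 / 318.0318 = 50.6773

Final answer: 50.6773


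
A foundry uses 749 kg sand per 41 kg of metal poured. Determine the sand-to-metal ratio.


Formula: Sand-to-Metal Ratio = W_sand / W_metal
Ratio = 749 kg / 41 kg = 18.2683

Final answer: 18.2683


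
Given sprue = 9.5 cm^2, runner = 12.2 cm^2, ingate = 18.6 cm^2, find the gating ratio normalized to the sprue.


Sprue:Runner:Ingate = 1 : 12.2/9.5 : 18.6/9.5 = 1:1.28:1.96

Answer: 1:1.28:1.96


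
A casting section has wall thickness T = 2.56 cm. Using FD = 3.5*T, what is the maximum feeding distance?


Formula: FD = 3.5 * T  (riser feeding-distance rule)
FD = 3.5 * 2.56 cm = 8.9600 cm

Answer: 8.9600 cm


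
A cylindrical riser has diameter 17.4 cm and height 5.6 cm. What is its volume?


Formula: V = pi * (D/2)^2 * H  (cylinder volume)
Radius = D/2 = 17.4/2 = 8.7 cm
V = pi * 8.7^2 * 5.6 = 1331.6080 cm^3


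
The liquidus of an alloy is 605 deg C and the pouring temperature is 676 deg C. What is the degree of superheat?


Formula: Superheat = T_pour - T_melt
Superheat = 676 - 605 = 71 deg C

Answer: 71 deg C


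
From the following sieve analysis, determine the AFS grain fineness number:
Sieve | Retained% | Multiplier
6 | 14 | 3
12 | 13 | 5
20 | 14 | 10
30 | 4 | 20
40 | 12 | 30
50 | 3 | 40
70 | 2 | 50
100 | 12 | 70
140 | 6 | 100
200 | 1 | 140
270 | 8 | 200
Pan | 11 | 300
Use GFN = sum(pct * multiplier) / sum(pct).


Formula: GFN = sum(pct * multiplier) / sum(pct)
sum(pct * multiplier) = 7387
sum(pct) = 100
GFN = 7387 / 100 = 73.87

Final answer: 73.87


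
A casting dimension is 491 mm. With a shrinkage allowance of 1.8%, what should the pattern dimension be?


Formula: L_pattern = L_casting * (1 + shrinkage_rate/100)
Shrinkage factor = 1 + 1.8/100 = 1.018
L_pattern = 491 mm * 1.018 = 499.8380 mm

Answer: 499.8380 mm


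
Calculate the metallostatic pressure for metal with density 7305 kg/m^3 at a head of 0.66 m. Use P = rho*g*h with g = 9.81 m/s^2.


Formula: P = rho * g * h
rho * g = 7305 * 9.81 = 71662.05 N/m^3
P = 71662.05 * 0.66 = 47296.9530 Pa


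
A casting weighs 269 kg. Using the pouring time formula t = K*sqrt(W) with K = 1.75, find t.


Formula: t = K * sqrt(W)
sqrt(W) = sqrt(269) = 16.40122
t = 1.75 * 16.40122 = 28.7021 s


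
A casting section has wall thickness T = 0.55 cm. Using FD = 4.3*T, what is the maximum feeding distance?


Formula: FD = 4.3 * T  (riser feeding-distance rule)
FD = 4.3 * 0.55 cm = 2.3650 cm

2.3650 cm


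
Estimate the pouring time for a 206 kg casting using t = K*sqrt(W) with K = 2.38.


Formula: t = K * sqrt(W)
sqrt(W) = sqrt(206) = 14.35270
t = 2.38 * 14.35270 = 34.1594 s

Final answer: 34.1594 s


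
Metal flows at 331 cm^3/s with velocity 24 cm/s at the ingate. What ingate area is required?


Formula: A_ingate = Q / v  (continuity equation)
A = 331 cm^3/s / 24 cm/s = 13.7917 cm^2

13.7917 cm^2


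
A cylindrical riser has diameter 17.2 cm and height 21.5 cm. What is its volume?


Formula: V = pi * (D/2)^2 * H  (cylinder volume)
Radius = D/2 = 17.2/2 = 8.6 cm
V = pi * 8.6^2 * 21.5 = 4995.5721 cm^3

Answer: 4995.5721 cm^3


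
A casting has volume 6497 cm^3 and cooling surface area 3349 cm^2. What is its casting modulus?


Formula: Casting Modulus M = V / A
M = 6497 cm^3 / 3349 cm^2 = 1.9400 cm

Final answer: 1.9400 cm


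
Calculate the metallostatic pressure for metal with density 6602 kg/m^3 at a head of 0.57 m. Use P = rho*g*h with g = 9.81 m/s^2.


Formula: P = rho * g * h
rho * g = 6602 * 9.81 = 64765.62 N/m^3
P = 64765.62 * 0.57 = 36916.4034 Pa

Answer: 36916.4034 Pa


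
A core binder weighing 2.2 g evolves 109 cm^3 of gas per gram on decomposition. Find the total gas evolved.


Formula: V_gas = W_binder * gas_evolution_rate
V = 2.2 g * 109 cm^3/g = 239.8000 cm^3

Answer: 239.8000 cm^3


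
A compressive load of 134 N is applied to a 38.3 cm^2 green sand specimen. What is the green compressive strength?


Formula: Compressive Strength = Force / Area
Strength = 134 N / 38.3 cm^2 = 3.4987 N/cm^2

3.4987 N/cm^2


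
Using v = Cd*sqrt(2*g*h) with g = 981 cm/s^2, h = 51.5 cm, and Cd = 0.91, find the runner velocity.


Formula: v = Cd * sqrt(2 * g * h)  (Torricelli with discharge coefficient)
2*g*h = 2 * 981 * 51.5 = 101043.0 cm^2/s^2
sqrt(101043.0) = 317.87262 cm/s
v = 0.91 * 317.87262 = 289.2641 cm/s

289.2641 cm/s


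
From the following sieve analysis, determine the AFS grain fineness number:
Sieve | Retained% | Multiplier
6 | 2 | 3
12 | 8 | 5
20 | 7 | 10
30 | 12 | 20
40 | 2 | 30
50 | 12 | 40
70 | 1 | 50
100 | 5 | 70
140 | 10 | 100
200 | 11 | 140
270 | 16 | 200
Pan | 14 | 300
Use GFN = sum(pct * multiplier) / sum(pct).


Formula: GFN = sum(pct * multiplier) / sum(pct)
sum(pct * multiplier) = 11236
sum(pct) = 100
GFN = 11236 / 100 = 112.36

112.36


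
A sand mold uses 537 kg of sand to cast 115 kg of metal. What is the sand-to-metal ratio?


Formula: Sand-to-Metal Ratio = W_sand / W_metal
Ratio = 537 kg / 115 kg = 4.6696


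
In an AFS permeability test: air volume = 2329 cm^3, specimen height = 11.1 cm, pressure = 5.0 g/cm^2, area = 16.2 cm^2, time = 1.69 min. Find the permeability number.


Formula: Permeability Number P = (V * H) / (p * A * t)
Numerator: V * H = 2329 * 11.1 = 25851.9
Denominator: p * A * t = 5.0 * 16.2 * 1.69 = 136.89
P = 25851.9 / 136.89 = 188.8516

188.8516


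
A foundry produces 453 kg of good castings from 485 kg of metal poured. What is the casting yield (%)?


Formula: Casting Yield = (W_good / W_total) * 100
Yield = (453 kg / 485 kg) * 100 = 93.4021%

Final answer: 93.4021%


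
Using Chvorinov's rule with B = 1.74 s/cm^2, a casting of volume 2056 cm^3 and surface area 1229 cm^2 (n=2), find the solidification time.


Formula: t_s = B * (V/A)^n  (Chvorinov's rule, n=2)
Modulus M = V/A = 2056/1229 = 1.672905 cm
M^2 = 1.672905^2 = 2.798611 cm^2
t_s = 1.74 * 2.798611 = 4.8696 s

4.8696 s


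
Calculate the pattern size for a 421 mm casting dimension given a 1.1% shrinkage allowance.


Formula: L_pattern = L_casting * (1 + shrinkage_rate/100)
Shrinkage factor = 1 + 1.1/100 = 1.011
L_pattern = 421 mm * 1.011 = 425.6310 mm

425.6310 mm


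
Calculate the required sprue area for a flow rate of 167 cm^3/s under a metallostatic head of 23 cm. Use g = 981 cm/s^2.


Formula: v = sqrt(2*g*h), A = Q/v
Velocity: v = sqrt(2 * 981 * 23) = sqrt(45126) = 212.4288 cm/s
Sprue area: A = Q / v = 167 / 212.4288 = 0.7861 cm^2

Final answer: 0.7861 cm^2


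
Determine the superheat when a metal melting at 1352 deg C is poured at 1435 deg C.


Formula: Superheat = T_pour - T_melt
Superheat = 1435 - 1352 = 83 deg C

Answer: 83 deg C


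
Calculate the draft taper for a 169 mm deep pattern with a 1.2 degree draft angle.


Formula: taper = depth * tan(draft_angle)
tan(1.2 deg) = 0.0209470
taper = 169 mm * 0.0209470 = 3.5400 mm

Final answer: 3.5400 mm


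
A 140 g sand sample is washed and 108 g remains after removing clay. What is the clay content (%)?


Formula: Clay% = (W_total - W_washed) / W_total * 100
Clay mass = 140 - 108 = 32 g
Clay% = 32 / 140 * 100 = 22.8571%

Answer: 22.8571%


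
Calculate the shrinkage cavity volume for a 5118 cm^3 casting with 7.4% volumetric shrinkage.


Formula: V_shrink = V_casting * shrinkage_pct / 100
V_shrink = 5118 cm^3 * 7.4 / 100 = 378.7320 cm^3

Final answer: 378.7320 cm^3


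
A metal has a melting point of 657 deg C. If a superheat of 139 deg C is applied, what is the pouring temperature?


Formula: T_pour = T_melt + Superheat
T_pour = 657 + 139 = 796 deg C

Answer: 796 deg C


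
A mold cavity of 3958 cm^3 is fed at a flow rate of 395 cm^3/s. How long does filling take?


Formula: t_fill = V_mold / Q_flow
t = 3958 cm^3 / 395 cm^3/s = 10.0203 s


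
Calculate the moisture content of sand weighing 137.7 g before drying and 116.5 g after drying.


Formula: MC = (W_wet - W_dry) / W_wet * 100
Water mass = 137.7 - 116.5 = 21.2 g
MC = 21.2 / 137.7 * 100 = 15.3958%

15.3958%


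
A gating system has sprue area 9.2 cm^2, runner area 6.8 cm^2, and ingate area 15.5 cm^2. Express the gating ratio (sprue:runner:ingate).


Sprue:Runner:Ingate = 1 : 6.8/9.2 : 15.5/9.2 = 1:0.74:1.68

Final answer: 1:0.74:1.68


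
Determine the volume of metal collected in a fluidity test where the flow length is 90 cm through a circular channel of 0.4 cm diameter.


Formula: V = pi * (d/2)^2 * L  (cylinder volume)
Radius = 0.4/2 = 0.2 cm
V = pi * 0.2^2 * 90 = 11.3097 cm^3

Answer: 11.3097 cm^3


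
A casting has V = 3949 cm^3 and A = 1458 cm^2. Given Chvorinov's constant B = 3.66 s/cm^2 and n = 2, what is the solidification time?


Formula: t_s = B * (V/A)^n  (Chvorinov's rule, n=2)
Modulus M = V/A = 3949/1458 = 2.708505 cm
M^2 = 2.708505^2 = 7.335999 cm^2
t_s = 3.66 * 7.335999 = 26.8498 s

Final answer: 26.8498 s


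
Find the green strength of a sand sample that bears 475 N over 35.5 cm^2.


Formula: Compressive Strength = Force / Area
Strength = 475 N / 35.5 cm^2 = 13.3803 N/cm^2

Answer: 13.3803 N/cm^2


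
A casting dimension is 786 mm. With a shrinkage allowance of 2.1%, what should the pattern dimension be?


Formula: L_pattern = L_casting * (1 + shrinkage_rate/100)
Shrinkage factor = 1 + 2.1/100 = 1.021
L_pattern = 786 mm * 1.021 = 802.5060 mm


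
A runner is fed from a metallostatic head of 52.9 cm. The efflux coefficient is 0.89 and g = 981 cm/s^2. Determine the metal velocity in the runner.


Formula: v = Cd * sqrt(2 * g * h)  (Torricelli with discharge coefficient)
2*g*h = 2 * 981 * 52.9 = 103789.8 cm^2/s^2
sqrt(103789.8) = 322.16424 cm/s
v = 0.89 * 322.16424 = 286.7262 cm/s

286.7262 cm/s


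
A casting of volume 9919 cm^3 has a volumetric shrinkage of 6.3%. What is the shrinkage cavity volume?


Formula: V_shrink = V_casting * shrinkage_pct / 100
V_shrink = 9919 cm^3 * 6.3 / 100 = 624.8970 cm^3

624.8970 cm^3


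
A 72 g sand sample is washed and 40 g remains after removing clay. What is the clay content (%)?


Formula: Clay% = (W_total - W_washed) / W_total * 100
Clay mass = 72 - 40 = 32 g
Clay% = 32 / 72 * 100 = 44.4444%


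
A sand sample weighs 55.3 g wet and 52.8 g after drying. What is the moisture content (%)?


Formula: MC = (W_wet - W_dry) / W_wet * 100
Water mass = 55.3 - 52.8 = 2.5 g
MC = 2.5 / 55.3 * 100 = 4.5208%

4.5208%


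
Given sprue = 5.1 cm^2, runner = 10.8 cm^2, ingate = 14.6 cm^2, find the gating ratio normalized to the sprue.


Sprue:Runner:Ingate = 1 : 10.8/5.1 : 14.6/5.1 = 1:2.12:2.86

Answer: 1:2.12:2.86


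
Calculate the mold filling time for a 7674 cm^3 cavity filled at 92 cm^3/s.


Formula: t_fill = V_mold / Q_flow
t = 7674 cm^3 / 92 cm^3/s = 83.4130 s

Final answer: 83.4130 s


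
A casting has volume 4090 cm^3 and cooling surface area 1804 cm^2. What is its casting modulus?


Formula: Casting Modulus M = V / A
M = 4090 cm^3 / 1804 cm^2 = 2.2672 cm

Answer: 2.2672 cm


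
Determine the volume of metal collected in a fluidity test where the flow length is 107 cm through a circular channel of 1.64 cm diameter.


Formula: V = pi * (d/2)^2 * L  (cylinder volume)
Radius = 1.64/2 = 0.82 cm
V = pi * 0.82^2 * 107 = 226.0275 cm^3


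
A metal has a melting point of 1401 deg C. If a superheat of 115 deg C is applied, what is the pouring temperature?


Formula: T_pour = T_melt + Superheat
T_pour = 1401 + 115 = 1516 deg C


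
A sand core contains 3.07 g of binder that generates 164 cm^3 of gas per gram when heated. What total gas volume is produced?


Formula: V_gas = W_binder * gas_evolution_rate
V = 3.07 g * 164 cm^3/g = 503.4800 cm^3

Final answer: 503.4800 cm^3


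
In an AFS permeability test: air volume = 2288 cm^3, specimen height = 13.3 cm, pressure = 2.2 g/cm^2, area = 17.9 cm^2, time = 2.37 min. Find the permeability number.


Formula: Permeability Number P = (V * H) / (p * A * t)
Numerator: V * H = 2288 * 13.3 = 30430.4
Denominator: p * A * t = 2.2 * 17.9 * 2.37 = 93.3306
P = 30430.4 / 93.3306 = 326.0495

Answer: 326.0495


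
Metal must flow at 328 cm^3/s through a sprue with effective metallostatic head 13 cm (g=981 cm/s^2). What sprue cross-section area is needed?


Formula: v = sqrt(2*g*h), A = Q/v
Velocity: v = sqrt(2 * 981 * 13) = sqrt(25506) = 159.7060 cm/s
Sprue area: A = Q / v = 328 / 159.7060 = 2.0538 cm^2

Final answer: 2.0538 cm^2


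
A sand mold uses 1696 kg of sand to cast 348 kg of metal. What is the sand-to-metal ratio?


Formula: Sand-to-Metal Ratio = W_sand / W_metal
Ratio = 1696 kg / 348 kg = 4.8736

4.8736


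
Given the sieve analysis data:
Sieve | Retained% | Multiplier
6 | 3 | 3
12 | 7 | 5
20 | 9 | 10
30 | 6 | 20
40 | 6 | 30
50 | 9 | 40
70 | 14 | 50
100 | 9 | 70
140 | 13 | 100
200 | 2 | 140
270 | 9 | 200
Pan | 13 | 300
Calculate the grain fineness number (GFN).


Formula: GFN = sum(pct * multiplier) / sum(pct)
sum(pct * multiplier) = 9404
sum(pct) = 100
GFN = 9404 / 100 = 94.04

94.04


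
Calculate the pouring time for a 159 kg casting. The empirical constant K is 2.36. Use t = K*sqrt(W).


Formula: t = K * sqrt(W)
sqrt(W) = sqrt(159) = 12.60952
t = 2.36 * 12.60952 = 29.7585 s

29.7585 s


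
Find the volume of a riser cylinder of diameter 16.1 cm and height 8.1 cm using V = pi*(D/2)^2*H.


Formula: V = pi * (D/2)^2 * H  (cylinder volume)
Radius = D/2 = 16.1/2 = 8.05 cm
V = pi * 8.05^2 * 8.1 = 1649.0228 cm^3

Final answer: 1649.0228 cm^3


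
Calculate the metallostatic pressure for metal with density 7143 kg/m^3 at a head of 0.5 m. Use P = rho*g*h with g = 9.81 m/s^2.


Formula: P = rho * g * h
rho * g = 7143 * 9.81 = 70072.83 N/m^3
P = 70072.83 * 0.5 = 35036.4150 Pa


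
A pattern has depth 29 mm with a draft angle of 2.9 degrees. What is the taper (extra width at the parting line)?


Formula: taper = depth * tan(draft_angle)
tan(2.9 deg) = 0.0506578
taper = 29 mm * 0.0506578 = 1.4691 mm


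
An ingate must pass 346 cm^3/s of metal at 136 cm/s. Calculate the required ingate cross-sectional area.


Formula: A_ingate = Q / v  (continuity equation)
A = 346 cm^3/s / 136 cm/s = 2.5441 cm^2

Answer: 2.5441 cm^2


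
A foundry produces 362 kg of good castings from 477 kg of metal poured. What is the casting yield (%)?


Formula: Casting Yield = (W_good / W_total) * 100
Yield = (362 kg / 477 kg) * 100 = 75.8910%

Final answer: 75.8910%


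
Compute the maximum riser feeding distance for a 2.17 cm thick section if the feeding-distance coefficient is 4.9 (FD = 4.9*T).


Formula: FD = 4.9 * T  (riser feeding-distance rule)
FD = 4.9 * 2.17 cm = 10.6330 cm

10.6330 cm


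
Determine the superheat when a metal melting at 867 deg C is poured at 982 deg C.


Formula: Superheat = T_pour - T_melt
Superheat = 982 - 867 = 115 deg C


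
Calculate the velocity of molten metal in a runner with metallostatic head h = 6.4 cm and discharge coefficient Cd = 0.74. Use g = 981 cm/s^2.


Formula: v = Cd * sqrt(2 * g * h)  (Torricelli with discharge coefficient)
2*g*h = 2 * 981 * 6.4 = 12556.8 cm^2/s^2
sqrt(12556.8) = 112.05713 cm/s
v = 0.74 * 112.05713 = 82.9223 cm/s

Final answer: 82.9223 cm/s


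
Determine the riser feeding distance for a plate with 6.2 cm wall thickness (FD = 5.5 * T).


Formula: FD = 5.5 * T  (riser feeding-distance rule)
FD = 5.5 * 6.2 cm = 34.1000 cm

Answer: 34.1000 cm


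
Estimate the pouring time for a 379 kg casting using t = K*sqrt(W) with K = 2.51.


Formula: t = K * sqrt(W)
sqrt(W) = sqrt(379) = 19.46792
t = 2.51 * 19.46792 = 48.8645 s

48.8645 s


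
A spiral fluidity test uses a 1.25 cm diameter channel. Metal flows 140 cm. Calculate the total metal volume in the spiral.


Formula: V = pi * (d/2)^2 * L  (cylinder volume)
Radius = 1.25/2 = 0.625 cm
V = pi * 0.625^2 * 140 = 171.8058 cm^3

171.8058 cm^3


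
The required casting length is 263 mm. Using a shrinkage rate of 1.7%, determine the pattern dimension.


Formula: L_pattern = L_casting * (1 + shrinkage_rate/100)
Shrinkage factor = 1 + 1.7/100 = 1.017
L_pattern = 263 mm * 1.017 = 267.4710 mm

Final answer: 267.4710 mm


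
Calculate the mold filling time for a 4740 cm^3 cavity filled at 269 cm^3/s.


Formula: t_fill = V_mold / Q_flow
t = 4740 cm^3 / 269 cm^3/s = 17.6208 s

Final answer: 17.6208 s


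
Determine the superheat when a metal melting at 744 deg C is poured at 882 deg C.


Formula: Superheat = T_pour - T_melt
Superheat = 882 - 744 = 138 deg C

Final answer: 138 deg C


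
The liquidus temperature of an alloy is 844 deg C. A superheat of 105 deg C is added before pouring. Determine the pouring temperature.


Formula: T_pour = T_melt + Superheat
T_pour = 844 + 105 = 949 deg C


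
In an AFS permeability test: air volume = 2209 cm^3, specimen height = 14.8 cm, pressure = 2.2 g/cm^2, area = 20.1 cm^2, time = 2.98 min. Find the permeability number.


Formula: Permeability Number P = (V * H) / (p * A * t)
Numerator: V * H = 2209 * 14.8 = 32693.2
Denominator: p * A * t = 2.2 * 20.1 * 2.98 = 131.7756
P = 32693.2 / 131.7756 = 248.0975

Answer: 248.0975


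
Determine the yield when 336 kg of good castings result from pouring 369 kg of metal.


Formula: Casting Yield = (W_good / W_total) * 100
Yield = (336 kg / 369 kg) * 100 = 91.0569%

Answer: 91.0569%


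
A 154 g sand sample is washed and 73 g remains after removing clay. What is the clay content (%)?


Formula: Clay% = (W_total - W_washed) / W_total * 100
Clay mass = 154 - 73 = 81 g
Clay% = 81 / 154 * 100 = 52.5974%

Answer: 52.5974%


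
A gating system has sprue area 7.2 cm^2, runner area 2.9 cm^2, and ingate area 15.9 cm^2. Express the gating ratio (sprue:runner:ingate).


Sprue:Runner:Ingate = 1 : 2.9/7.2 : 15.9/7.2 = 1:0.40:2.21

Answer: 1:0.40:2.21


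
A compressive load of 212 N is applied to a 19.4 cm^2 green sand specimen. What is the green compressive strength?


Formula: Compressive Strength = Force / Area
Strength = 212 N / 19.4 cm^2 = 10.9278 N/cm^2


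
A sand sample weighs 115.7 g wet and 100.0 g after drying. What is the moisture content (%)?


Formula: MC = (W_wet - W_dry) / W_wet * 100
Water mass = 115.7 - 100.0 = 15.7 g
MC = 15.7 / 115.7 * 100 = 13.5696%

13.5696%


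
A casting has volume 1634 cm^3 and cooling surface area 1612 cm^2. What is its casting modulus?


Formula: Casting Modulus M = V / A
M = 1634 cm^3 / 1612 cm^2 = 1.0136 cm


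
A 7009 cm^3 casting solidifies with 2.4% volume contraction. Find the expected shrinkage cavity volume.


Formula: V_shrink = V_casting * shrinkage_pct / 100
V_shrink = 7009 cm^3 * 2.4 / 100 = 168.2160 cm^3

Final answer: 168.2160 cm^3
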